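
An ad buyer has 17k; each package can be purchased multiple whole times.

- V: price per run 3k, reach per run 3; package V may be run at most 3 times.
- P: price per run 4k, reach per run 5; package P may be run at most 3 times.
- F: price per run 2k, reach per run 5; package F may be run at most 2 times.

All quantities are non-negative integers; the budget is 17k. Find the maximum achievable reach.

This is a bounded integer knapsack.
3×P and 2×F: price 16 ≤ 17, reach 3·5 + 2·5 = 25.
3×V, 1×P, and 2×F: price 17 ≤ 17, reach 3·3 + 1·5 + 2·5 = 24.
Best is 25.

25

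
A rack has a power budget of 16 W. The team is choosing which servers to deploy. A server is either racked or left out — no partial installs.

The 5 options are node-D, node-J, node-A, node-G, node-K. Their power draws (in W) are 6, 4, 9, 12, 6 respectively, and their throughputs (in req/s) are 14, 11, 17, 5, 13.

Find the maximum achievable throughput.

38

node-A + node-K: power draw 9 + 6 = 15 ≤ 16, throughput 17 + 13 = 30.
node-D + node-J + node-K: power draw 6 + 4 + 6 = 16 ≤ 16, throughput 14 + 11 + 13 = 38.
node-D + node-A: power draw 6 + 9 = 15 ≤ 16, throughput 14 + 17 = 31.
Best is node-D, node-J, and node-K with total throughput 38.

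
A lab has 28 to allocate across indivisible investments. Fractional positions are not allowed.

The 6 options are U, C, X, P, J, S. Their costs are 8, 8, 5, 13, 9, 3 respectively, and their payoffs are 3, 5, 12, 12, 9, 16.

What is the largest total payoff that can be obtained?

This is a 0-1 knapsack instance.
U + X + J + S: cost 8 + 5 + 9 + 3 = 25 ≤ 28, payoff 3 + 12 + 9 + 16 = 40.
C + X + J + S: cost 8 + 5 + 9 + 3 = 25 ≤ 28, payoff 5 + 12 + 9 + 16 = 42.
X + P + S: cost 5 + 13 + 3 = 21 ≤ 28, payoff 12 + 12 + 16 = 40.
Best is C, X, J, and S with total payoff 42.

42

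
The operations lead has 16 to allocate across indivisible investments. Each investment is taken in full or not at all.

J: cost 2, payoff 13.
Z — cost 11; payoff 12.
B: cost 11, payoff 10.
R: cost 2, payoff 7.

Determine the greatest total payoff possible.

J + B + R: cost 2 + 11 + 2 = 15 ≤ 16, payoff 13 + 10 + 7 = 30.
J + Z + R: cost 2 + 11 + 2 = 15 ≤ 16, payoff 13 + 12 + 7 = 32.
Best is J, Z, and R with total payoff 32.

32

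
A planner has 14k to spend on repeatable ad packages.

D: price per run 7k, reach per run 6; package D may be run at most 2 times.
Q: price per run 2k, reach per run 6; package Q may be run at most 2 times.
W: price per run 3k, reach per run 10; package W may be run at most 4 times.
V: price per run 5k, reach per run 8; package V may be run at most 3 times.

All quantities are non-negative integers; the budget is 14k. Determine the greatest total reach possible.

46

1×Q and 4×W: price 14 ≤ 14, reach 1·6 + 4·10 = 46.
2×Q and 3×W: price 13 ≤ 14, reach 2·6 + 3·10 = 42.
Best is 46.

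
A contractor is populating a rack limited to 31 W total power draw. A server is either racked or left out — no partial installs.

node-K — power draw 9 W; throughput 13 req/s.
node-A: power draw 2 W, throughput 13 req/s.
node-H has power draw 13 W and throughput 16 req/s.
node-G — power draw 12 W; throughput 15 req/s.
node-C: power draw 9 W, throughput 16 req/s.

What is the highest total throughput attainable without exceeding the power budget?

node-K + node-H + node-C: power draw 9 + 13 + 9 = 31 ≤ 31, throughput 13 + 16 + 16 = 45.
node-A + node-G + node-C: power draw 2 + 12 + 9 = 23 ≤ 31, throughput 13 + 15 + 16 = 44.
node-A + node-H + node-C: power draw 2 + 13 + 9 = 24 ≤ 31, throughput 13 + 16 + 16 = 45.
The maximum throughput is 45; one optimal choice is node-A, node-H, and node-C.

45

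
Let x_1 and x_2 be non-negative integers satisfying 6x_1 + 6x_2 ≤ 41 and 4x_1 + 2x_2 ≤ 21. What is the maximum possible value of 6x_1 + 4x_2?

The continuous relaxation peaks at (3.67, 3.17) with value 34.67; rounding to a feasible lattice point costs some objective.
(x_1,x_2)=(4,2): 6·4+6·2=36≤41, 4·4+2·2=20≤21, objective 32.
(x_1,x_2)=(3,3): 6·3+6·3=36≤41, 4·3+2·3=18≤21, objective 30.
The best lattice point is (4,2), giving 32.

32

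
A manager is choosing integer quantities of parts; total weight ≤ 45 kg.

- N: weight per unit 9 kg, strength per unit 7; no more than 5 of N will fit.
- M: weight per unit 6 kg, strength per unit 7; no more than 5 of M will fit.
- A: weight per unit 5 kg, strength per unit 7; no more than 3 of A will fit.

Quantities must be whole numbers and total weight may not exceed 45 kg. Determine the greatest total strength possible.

56

This is a bounded integer knapsack.
4×M and 3×A: weight 39 ≤ 45, strength 4·7 + 3·7 = 49.
5×M and 3×A: weight 45 ≤ 45, strength 5·7 + 3·7 = 56.
Best is 56.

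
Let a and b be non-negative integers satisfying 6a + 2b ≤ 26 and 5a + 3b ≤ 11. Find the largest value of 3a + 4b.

12

(a,b)=(0,3) is feasible, giving 12.
(a,b)=(1,2) is feasible, giving 11.
(a,b)=(0,2) is feasible, giving 8.
The best lattice point is (0,3), giving 12.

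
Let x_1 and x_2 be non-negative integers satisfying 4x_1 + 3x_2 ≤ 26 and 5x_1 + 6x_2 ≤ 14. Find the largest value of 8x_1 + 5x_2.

16

(x_1,x_2)=(2,0) is feasible, giving 16.
(x_1,x_2)=(1,1) is feasible, giving 13.
(x_1,x_2)=(1,0) is feasible, giving 8.
The best lattice point is (2,0), giving 16.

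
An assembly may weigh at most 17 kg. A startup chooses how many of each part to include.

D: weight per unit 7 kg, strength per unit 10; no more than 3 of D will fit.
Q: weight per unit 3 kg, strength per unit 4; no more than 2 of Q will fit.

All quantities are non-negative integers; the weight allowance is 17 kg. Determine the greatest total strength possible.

This is a bounded integer knapsack.
2×D: weight 14 ≤ 17, strength 2·10 = 20.
2×D and 1×Q: weight 17 ≤ 17, strength 2·10 + 1·4 = 24.
Best is 24.

24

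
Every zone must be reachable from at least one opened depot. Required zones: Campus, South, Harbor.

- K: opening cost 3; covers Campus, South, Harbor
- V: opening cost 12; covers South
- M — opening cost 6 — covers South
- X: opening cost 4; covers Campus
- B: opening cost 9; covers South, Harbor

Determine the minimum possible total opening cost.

This is a weighted set-cover instance.
K alone covers Campus, South, Harbor — every zone.
Total opening cost: 3.
No cover costs less than 3.

3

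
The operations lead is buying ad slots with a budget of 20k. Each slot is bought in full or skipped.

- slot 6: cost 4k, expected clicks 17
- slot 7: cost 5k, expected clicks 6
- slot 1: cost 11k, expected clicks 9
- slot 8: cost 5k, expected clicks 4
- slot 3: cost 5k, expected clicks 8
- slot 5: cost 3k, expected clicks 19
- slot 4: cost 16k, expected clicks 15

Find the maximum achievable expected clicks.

50

Treat it as a binary knapsack problem.
Allowing fractional choices, the relaxed optimum would be about 52.8, but ad slots are indivisible.
slot 6 + slot 8 + slot 3 + slot 5: cost 4 + 5 + 5 + 3 = 17 ≤ 20, expected clicks 17 + 4 + 8 + 19 = 48.
slot 6 + slot 7 + slot 8 + slot 5: cost 4 + 5 + 5 + 3 = 17 ≤ 20, expected clicks 17 + 6 + 4 + 19 = 46.
slot 6 + slot 7 + slot 3 + slot 5: cost 4 + 5 + 5 + 3 = 17 ≤ 20, expected clicks 17 + 6 + 8 + 19 = 50.
Best is slot 6, slot 7, slot 3, and slot 5 with total expected clicks 50.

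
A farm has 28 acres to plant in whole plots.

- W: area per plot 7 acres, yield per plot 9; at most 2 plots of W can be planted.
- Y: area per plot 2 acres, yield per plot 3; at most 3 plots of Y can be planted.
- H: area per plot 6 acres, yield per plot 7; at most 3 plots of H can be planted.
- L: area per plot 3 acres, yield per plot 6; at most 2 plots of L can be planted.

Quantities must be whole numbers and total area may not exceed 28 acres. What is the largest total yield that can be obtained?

L has the best ratio (6/3); taking only L gives at most 2×6 = 12 (stopped by the supply cap of 2).
Mixing does better — 2×W, 1×Y, 1×H, and 2×L: area 28 ≤ 28, yield 2·9 + 1·3 + 1·7 + 2·6 = 40.

40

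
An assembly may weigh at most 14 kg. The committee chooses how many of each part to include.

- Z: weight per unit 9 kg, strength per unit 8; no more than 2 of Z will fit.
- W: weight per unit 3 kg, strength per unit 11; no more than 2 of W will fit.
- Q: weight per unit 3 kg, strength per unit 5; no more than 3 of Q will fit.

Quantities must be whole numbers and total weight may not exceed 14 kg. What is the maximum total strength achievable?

This is a bounded integer knapsack.
W has the best ratio (11/3); taking only W gives at most 2×11 = 22 (stopped by the supply cap of 2).
Mixing does better — 2×W and 2×Q: weight 12 ≤ 14, strength 2·11 + 2·5 = 32.

32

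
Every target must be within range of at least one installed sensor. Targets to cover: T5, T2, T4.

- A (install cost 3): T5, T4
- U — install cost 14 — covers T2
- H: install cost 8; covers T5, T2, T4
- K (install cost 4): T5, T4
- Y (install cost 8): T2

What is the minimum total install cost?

This is an integer covering problem.
The greedy cost-per-new-target heuristic would pick A and H for 11, but a cheaper cover exists.
H alone covers T5, T2, T4 — every target.
Total install cost: 8.
No cover costs less than 8.

8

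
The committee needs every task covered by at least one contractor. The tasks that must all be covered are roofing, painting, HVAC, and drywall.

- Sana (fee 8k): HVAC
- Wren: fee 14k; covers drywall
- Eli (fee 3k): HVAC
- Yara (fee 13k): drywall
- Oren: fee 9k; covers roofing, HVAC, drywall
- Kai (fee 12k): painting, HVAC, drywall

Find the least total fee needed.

21

This is an integer covering problem.
The greedy cost-per-new-task heuristic would pick Eli, Oren, and Kai for 24, but a cheaper cover exists.
Choose Oren and Kai: together they cover roofing, painting, HVAC, drywall — every task.
Total fee: 9 + 12 = 21.
No cover costs less than 21.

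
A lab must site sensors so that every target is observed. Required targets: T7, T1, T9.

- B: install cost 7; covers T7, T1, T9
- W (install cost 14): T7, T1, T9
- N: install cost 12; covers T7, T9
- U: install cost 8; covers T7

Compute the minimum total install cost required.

This is a weighted set-cover instance.
B alone covers T7, T1, T9 — every target.
Total install cost: 7.

7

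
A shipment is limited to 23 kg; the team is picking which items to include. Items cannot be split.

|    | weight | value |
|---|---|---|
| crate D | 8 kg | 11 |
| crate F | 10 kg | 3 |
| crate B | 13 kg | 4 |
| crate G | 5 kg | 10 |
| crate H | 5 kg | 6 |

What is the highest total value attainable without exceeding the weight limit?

27

Take crate D, crate G, and crate H: weight 8 + 5 + 5 = 18 ≤ 23, value 11 + 10 + 6 = 27.
No other feasible combination does better.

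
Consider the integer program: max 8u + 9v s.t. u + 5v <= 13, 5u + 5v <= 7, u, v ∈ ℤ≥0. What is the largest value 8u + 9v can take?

Relaxing integrality, the LP optimum is 12.60 at (u,v) = (0, 1.4), which is not an integer point.
(u,v)=(0,1): 1·0+5·1=5≤13, 5·0+5·1=5≤7, objective 9.
(u,v)=(1,0): 1·1+5·0=1≤13, 5·1+5·0=5≤7, objective 8.
(u,v)=(0,0): 1·0+5·0=0≤13, 5·0+5·0=0≤7, objective 0.
The best lattice point is (0,1), giving 9.

9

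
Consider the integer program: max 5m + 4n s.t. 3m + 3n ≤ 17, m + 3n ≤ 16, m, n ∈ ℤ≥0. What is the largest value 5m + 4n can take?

(m,n)=(5,0): 3·5+3·0=15≤17, 1·5+3·0=5≤16, objective 25.
(m,n)=(4,1): 3·4+3·1=15≤17, 1·4+3·1=7≤16, objective 24.
(m,n)=(4,0): 3·4+3·0=12≤17, 1·4+3·0=4≤16, objective 20.
The best lattice point is (5,0), giving 25.

25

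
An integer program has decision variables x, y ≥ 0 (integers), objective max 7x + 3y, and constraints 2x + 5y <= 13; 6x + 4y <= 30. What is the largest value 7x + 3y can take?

(x,y)=(5,0): 2·5+5·0=10≤13, 6·5+4·0=30≤30, objective 35.
(x,y)=(4,1): 2·4+5·1=13≤13, 6·4+4·1=28≤30, objective 31.
(x,y)=(4,0): 2·4+5·0=8≤13, 6·4+4·0=24≤30, objective 28.
No feasible integer point exceeds 35.

35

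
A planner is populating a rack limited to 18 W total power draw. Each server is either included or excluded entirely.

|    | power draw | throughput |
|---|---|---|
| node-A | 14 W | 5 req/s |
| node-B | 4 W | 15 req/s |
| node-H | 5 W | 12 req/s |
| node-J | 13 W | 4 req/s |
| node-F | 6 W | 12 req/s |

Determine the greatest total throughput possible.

39

This is an integer program with binary decision variables.
Allowing fractional choices, the relaxed optimum would be about 40.1, but servers are indivisible.
node-B + node-H: power draw 4 + 5 = 9 ≤ 18, throughput 15 + 12 = 27.
node-B + node-H + node-F: power draw 4 + 5 + 6 = 15 ≤ 18, throughput 15 + 12 + 12 = 39.
Best is node-B, node-H, and node-F with total throughput 39.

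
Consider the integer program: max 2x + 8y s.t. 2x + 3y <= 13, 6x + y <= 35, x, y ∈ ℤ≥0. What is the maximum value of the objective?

32

The continuous relaxation peaks at (0, 4.33) with value 34.67; rounding to a feasible lattice point costs some objective.
(x,y)=(0,4): 2·0+3·4=12≤13, 6·0+1·4=4≤35, objective 32.
(x,y)=(1,3): 2·1+3·3=11≤13, 6·1+1·3=9≤35, objective 26.
(x,y)=(0,3): 2·0+3·3=9≤13, 6·0+1·3=3≤35, objective 24.
Maximum is 32 at (x,y)=(0,4).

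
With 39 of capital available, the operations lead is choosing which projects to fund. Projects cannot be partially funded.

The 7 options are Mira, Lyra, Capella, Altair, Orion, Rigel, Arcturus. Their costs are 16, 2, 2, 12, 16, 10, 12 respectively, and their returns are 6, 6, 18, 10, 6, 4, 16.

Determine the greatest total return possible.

54

Take Lyra, Capella, Altair, Rigel, and Arcturus: cost 2 + 2 + 12 + 10 + 12 = 38 ≤ 39, return 6 + 18 + 10 + 4 + 16 = 54.
No other feasible combination does better.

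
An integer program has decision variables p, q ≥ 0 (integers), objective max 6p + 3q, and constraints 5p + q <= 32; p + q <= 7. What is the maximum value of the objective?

39

(p,q)=(6,1): 5·6+1·1=31≤32, 1·6+1·1=7≤7, objective 39.
(p,q)=(6,0): 5·6+1·0=30≤32, 1·6+1·0=6≤7, objective 36.
(p,q)=(5,2): 5·5+1·2=27≤32, 1·5+1·2=7≤7, objective 36.
(p,q)=(5,1): 5·5+1·1=26≤32, 1·5+1·1=6≤7, objective 33.
Maximum is 39 at (p,q)=(6,1).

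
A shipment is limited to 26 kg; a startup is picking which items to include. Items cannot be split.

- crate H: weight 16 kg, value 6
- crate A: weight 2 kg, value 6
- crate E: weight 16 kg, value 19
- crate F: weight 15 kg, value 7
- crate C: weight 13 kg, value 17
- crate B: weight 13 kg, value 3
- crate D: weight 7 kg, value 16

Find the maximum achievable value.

41

Allowing fractional choices, the relaxed optimum would be about 43.8, but items are indivisible.
crate E + crate D: weight 16 + 7 = 23 ≤ 26, value 19 + 16 = 35.
crate A + crate E + crate D: weight 2 + 16 + 7 = 25 ≤ 26, value 6 + 19 + 16 = 41.
crate A + crate C + crate D: weight 2 + 13 + 7 = 22 ≤ 26, value 6 + 17 + 16 = 39.
Best is crate A, crate E, and crate D with total value 41.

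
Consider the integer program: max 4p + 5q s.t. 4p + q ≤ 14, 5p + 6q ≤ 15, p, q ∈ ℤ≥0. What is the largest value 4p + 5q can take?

12

Relaxing integrality, the LP optimum is 12.50 at (p,q) = (0, 2.5), which is not an integer point.
(p,q)=(3,0): 4·3+1·0=12≤14, 5·3+6·0=15≤15, objective 12.
(p,q)=(0,2): 4·0+1·2=2≤14, 5·0+6·2=12≤15, objective 10.
(p,q)=(1,1): 4·1+1·1=5≤14, 5·1+6·1=11≤15, objective 9.
Maximum is 12 at (p,q)=(3,0).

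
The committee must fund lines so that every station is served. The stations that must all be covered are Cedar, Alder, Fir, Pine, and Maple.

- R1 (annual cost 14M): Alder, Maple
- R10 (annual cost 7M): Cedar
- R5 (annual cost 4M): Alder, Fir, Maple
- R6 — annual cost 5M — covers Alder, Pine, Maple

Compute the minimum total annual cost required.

This is a weighted set-cover instance.
Choose R10, R5, and R6: together they cover Cedar, Alder, Fir, Pine, Maple — every station.
Total annual cost: 7 + 4 + 5 = 16.
No cover costs less than 16.

16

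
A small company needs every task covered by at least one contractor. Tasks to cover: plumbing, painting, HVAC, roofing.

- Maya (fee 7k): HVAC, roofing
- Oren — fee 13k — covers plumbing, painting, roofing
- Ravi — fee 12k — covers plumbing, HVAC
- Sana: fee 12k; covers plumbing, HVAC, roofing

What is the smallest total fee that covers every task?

This is a weighted set-cover instance.
Choose Maya and Oren: together they cover plumbing, painting, HVAC, roofing — every task.
Total fee: 7 + 13 = 20.
No cover costs less than 20.

20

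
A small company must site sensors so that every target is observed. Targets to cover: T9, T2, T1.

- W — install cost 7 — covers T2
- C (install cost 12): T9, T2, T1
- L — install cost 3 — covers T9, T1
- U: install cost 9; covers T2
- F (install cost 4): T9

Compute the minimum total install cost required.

This is an integer covering problem.
Choose W and L: together they cover T9, T2, T1 — every target.
Total install cost: 7 + 3 = 10.
No cover costs less than 10.

10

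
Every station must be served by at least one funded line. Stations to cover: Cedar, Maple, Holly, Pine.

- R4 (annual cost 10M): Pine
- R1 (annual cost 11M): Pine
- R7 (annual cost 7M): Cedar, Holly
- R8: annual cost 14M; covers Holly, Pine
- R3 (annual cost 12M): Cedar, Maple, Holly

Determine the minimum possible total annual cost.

This is an integer covering problem.
Choose R4 and R3: together they cover Cedar, Maple, Holly, Pine — every station.
Total annual cost: 10 + 12 = 22.

22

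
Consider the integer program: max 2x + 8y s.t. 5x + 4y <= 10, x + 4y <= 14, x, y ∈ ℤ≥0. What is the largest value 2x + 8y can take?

(x,y)=(0,2) is feasible, giving 16.
(x,y)=(1,1) is feasible, giving 10.
The best lattice point is (0,2), giving 16.

16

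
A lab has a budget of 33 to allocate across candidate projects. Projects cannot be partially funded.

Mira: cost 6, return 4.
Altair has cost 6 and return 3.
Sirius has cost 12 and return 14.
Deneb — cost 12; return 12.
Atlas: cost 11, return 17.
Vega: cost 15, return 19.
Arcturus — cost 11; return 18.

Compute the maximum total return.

41

Allowing fractional choices, the relaxed optimum would be about 48.9, but projects are indivisible.
Mira + Vega + Arcturus: cost 6 + 15 + 11 = 32 ≤ 33, return 4 + 19 + 18 = 41.
Altair + Vega + Arcturus: cost 6 + 15 + 11 = 32 ≤ 33, return 3 + 19 + 18 = 40.
Mira + Atlas + Vega: cost 6 + 11 + 15 = 32 ≤ 33, return 4 + 17 + 19 = 40.
Best is Mira, Vega, and Arcturus with total return 41.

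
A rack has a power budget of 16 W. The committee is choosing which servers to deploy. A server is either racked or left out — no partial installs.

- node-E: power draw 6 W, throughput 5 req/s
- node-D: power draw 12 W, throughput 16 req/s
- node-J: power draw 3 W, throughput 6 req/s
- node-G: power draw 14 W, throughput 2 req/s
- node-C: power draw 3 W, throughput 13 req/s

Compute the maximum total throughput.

29

Allowing fractional choices, the relaxed optimum would be about 32.3, but servers are indivisible.
node-D + node-C: power draw 12 + 3 = 15 ≤ 16, throughput 16 + 13 = 29.
node-D + node-J: power draw 12 + 3 = 15 ≤ 16, throughput 16 + 6 = 22.
node-E + node-J + node-C: power draw 6 + 3 + 3 = 12 ≤ 16, throughput 5 + 6 + 13 = 24.
Best is node-D and node-C with total throughput 29.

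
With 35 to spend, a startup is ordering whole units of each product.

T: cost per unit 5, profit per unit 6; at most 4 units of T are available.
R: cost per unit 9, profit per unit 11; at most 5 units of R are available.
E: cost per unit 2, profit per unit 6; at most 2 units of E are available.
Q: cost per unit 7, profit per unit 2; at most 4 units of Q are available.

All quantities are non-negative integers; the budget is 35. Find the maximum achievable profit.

Take 4×T, 1×R, and 2×E: cost 33 ≤ 35, profit 4·6 + 1·11 + 2·6 = 47.
E has the best ratio (6/2) and is taken to its limit of 2; remaining capacity is filled optimally with the others.

47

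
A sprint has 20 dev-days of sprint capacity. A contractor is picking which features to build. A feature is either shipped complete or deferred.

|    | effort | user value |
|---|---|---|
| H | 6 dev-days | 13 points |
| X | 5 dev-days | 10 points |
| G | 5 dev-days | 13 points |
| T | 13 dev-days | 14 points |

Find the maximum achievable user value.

36

This is a 0-1 knapsack instance.
Allowing fractional choices, the relaxed optimum would be about 40.3, but features are indivisible.
H + X + G: effort 6 + 5 + 5 = 16 ≤ 20, user value 13 + 10 + 13 = 36.
G + T: effort 5 + 13 = 18 ≤ 20, user value 13 + 14 = 27.
Best is H, X, and G with total user value 36.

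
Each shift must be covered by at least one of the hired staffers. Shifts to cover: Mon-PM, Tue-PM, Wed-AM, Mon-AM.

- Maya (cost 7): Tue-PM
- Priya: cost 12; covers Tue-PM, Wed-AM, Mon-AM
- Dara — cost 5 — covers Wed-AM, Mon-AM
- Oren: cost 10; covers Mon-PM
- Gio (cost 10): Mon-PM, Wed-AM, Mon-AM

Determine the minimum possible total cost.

The greedy cost-per-new-shift heuristic would pick Dara, Maya, and Oren for 22, but a cheaper cover exists.
Choose Maya and Gio: together they cover Mon-PM, Tue-PM, Wed-AM, Mon-AM — every shift.
Total cost: 7 + 10 = 17.
No cover costs less than 17.

17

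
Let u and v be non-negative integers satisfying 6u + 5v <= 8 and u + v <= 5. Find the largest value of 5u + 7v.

7

Relaxing integrality, the LP optimum is 11.20 at (u,v) = (0, 1.6), which is not an integer point.
(u,v)=(0,1): 6·0+5·1=5≤8, 1·0+1·1=1≤5, objective 7.
(u,v)=(1,0): 6·1+5·0=6≤8, 1·1+1·0=1≤5, objective 5.
(u,v)=(0,0): 6·0+5·0=0≤8, 1·0+1·0=0≤5, objective 0.
Maximum is 7 at (u,v)=(0,1).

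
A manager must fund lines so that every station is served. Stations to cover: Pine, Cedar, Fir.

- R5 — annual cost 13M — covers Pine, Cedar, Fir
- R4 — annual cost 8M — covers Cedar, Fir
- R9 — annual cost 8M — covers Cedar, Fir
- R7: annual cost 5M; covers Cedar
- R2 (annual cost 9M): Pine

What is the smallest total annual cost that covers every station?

13

The greedy cost-per-new-station heuristic would pick R4 and R2 for 17, but a cheaper cover exists.
R5 alone covers Pine, Cedar, Fir — every station.
Total annual cost: 13.
No cover costs less than 13.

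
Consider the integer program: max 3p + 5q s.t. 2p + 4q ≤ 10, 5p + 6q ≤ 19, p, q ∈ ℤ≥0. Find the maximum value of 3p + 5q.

13

Relaxing integrality, the LP optimum is 13.50 at (p,q) = (2, 1.5), which is not an integer point.
(p,q)=(1,2): 2·1+4·2=10≤10, 5·1+6·2=17≤19, objective 13.
(p,q)=(2,1): 2·2+4·1=8≤10, 5·2+6·1=16≤19, objective 11.
(p,q)=(0,2): 2·0+4·2=8≤10, 5·0+6·2=12≤19, objective 10.
Maximum is 13 at (p,q)=(1,2).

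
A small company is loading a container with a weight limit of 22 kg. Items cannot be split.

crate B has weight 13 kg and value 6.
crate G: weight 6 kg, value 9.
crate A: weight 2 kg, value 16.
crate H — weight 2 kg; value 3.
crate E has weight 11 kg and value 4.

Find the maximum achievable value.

32

Take crate G, crate A, crate H, and crate E: weight 6 + 2 + 2 + 11 = 21 ≤ 22, value 9 + 16 + 3 + 4 = 32.
No other feasible combination does better.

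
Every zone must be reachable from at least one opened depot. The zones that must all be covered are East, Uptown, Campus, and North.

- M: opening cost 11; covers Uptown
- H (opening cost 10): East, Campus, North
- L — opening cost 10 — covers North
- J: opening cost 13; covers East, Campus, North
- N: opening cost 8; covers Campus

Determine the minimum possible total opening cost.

21

Choose M and H: together they cover East, Uptown, Campus, North — every zone.
Total opening cost: 11 + 10 = 21.
No cover costs less than 21.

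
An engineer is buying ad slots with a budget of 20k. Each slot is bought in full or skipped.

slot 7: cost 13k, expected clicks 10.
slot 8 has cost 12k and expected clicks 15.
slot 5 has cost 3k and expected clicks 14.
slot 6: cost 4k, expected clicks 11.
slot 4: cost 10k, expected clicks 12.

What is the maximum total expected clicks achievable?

Take slot 8, slot 5, and slot 6: cost 12 + 3 + 4 = 19 ≤ 20, expected clicks 15 + 14 + 11 = 40.
No other feasible combination does better.

40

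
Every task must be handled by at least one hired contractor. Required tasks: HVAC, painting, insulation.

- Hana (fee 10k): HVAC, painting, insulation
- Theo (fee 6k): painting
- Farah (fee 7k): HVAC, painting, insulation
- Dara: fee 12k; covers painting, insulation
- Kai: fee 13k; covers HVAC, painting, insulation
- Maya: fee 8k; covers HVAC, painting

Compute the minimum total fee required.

7

This is an integer covering problem.
Farah alone covers HVAC, painting, insulation — every task.
Total fee: 7.
No cover costs less than 7.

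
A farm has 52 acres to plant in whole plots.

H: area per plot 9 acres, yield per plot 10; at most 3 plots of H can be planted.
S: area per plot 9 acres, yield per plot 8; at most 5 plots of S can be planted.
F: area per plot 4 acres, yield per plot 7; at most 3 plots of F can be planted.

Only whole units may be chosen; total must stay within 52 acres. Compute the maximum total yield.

59

Take 3×H, 1×S, and 3×F: area 48 ≤ 52, yield 3·10 + 1·8 + 3·7 = 59.
F has the best ratio (7/4) and is taken to its limit of 3; remaining capacity is filled optimally with the others.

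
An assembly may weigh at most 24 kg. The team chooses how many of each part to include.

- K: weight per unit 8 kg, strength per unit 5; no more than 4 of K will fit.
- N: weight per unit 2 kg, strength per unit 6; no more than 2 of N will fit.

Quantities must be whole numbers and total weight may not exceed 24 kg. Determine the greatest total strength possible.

22

N has the best ratio (6/2); taking only N gives at most 2×6 = 12 (stopped by the supply cap of 2).
Mixing does better — 2×K and 2×N: weight 20 ≤ 24, strength 2·5 + 2·6 = 22.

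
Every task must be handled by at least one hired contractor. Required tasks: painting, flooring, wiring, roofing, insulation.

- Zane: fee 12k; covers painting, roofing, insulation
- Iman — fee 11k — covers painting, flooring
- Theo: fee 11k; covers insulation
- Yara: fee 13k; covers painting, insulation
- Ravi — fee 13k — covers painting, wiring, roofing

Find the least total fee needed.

The greedy cost-per-new-task heuristic would pick Zane, Iman, and Ravi for 36, but a cheaper cover exists.
Choose Iman, Theo, and Ravi: together they cover painting, flooring, wiring, roofing, insulation — every task.
Total fee: 11 + 11 + 13 = 35.
No cover costs less than 35.

35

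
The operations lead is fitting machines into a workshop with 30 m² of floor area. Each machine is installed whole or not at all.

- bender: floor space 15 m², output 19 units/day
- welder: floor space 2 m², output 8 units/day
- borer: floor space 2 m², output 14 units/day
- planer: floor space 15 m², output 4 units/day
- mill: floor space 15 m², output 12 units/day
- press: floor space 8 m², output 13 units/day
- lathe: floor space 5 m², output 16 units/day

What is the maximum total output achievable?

62

Treat it as a binary knapsack problem.
Allowing fractional choices, the relaxed optimum would be about 67.5, but machines are indivisible.
bender + welder + borer + lathe: floor space 15 + 2 + 2 + 5 = 24 ≤ 30, output 19 + 8 + 14 + 16 = 57.
bender + borer + press + lathe: floor space 15 + 2 + 8 + 5 = 30 ≤ 30, output 19 + 14 + 13 + 16 = 62.
Best is bender, borer, press, and lathe with total output 62.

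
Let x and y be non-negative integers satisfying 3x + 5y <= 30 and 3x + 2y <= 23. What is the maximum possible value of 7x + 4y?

53

Relaxing integrality, the LP optimum is 53.67 at (x,y) = (7.67, 0), which is not an integer point.
(x,y)=(7,1): 3·7+5·1=26≤30, 3·7+2·1=23≤23, objective 53.
(x,y)=(6,2): 3·6+5·2=28≤30, 3·6+2·2=22≤23, objective 50.
(x,y)=(7,0): 3·7+5·0=21≤30, 3·7+2·0=21≤23, objective 49.
No feasible integer point exceeds 53.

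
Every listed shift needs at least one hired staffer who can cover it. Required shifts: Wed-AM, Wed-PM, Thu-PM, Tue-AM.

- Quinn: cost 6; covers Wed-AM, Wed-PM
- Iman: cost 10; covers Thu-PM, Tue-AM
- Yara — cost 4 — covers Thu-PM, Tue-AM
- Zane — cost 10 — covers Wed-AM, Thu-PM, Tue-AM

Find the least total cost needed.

This is a weighted set-cover instance.
Choose Quinn and Yara: together they cover Wed-AM, Wed-PM, Thu-PM, Tue-AM — every shift.
Total cost: 6 + 4 = 10.
No cover costs less than 10.

10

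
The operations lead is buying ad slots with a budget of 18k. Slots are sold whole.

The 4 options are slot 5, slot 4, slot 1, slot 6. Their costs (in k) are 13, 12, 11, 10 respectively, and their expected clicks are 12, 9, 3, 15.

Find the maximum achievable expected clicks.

15

This is a 0-1 knapsack instance.
slot 6: cost 10 ≤ 18, expected clicks 15.
slot 5: cost 13 ≤ 18, expected clicks 12.
slot 4: cost 12 ≤ 18, expected clicks 9.
Best is slot 6 with total expected clicks 15.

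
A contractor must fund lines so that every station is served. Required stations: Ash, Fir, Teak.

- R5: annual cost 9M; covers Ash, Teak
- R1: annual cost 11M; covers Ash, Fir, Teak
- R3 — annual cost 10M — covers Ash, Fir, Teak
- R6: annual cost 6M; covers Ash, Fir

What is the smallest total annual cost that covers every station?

10

The greedy cost-per-new-station heuristic would pick R6 and R5 for 15, but a cheaper cover exists.
R3 alone covers Ash, Fir, Teak — every station.
Total annual cost: 10.
No cover costs less than 10.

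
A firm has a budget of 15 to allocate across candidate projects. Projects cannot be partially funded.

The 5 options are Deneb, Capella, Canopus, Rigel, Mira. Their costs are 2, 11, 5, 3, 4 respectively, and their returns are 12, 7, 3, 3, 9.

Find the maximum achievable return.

Take Deneb, Canopus, Rigel, and Mira: cost 2 + 5 + 3 + 4 = 14 ≤ 15, return 12 + 3 + 3 + 9 = 27.
No other feasible combination does better.

27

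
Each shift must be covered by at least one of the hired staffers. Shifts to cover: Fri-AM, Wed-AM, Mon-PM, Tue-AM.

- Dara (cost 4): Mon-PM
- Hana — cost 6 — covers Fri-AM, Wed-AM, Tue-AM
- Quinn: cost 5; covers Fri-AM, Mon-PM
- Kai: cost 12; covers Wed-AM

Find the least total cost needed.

This is a weighted set-cover instance.
Choose Dara and Hana: together they cover Fri-AM, Wed-AM, Mon-PM, Tue-AM — every shift.
Total cost: 4 + 6 = 10.
No cover costs less than 10.

10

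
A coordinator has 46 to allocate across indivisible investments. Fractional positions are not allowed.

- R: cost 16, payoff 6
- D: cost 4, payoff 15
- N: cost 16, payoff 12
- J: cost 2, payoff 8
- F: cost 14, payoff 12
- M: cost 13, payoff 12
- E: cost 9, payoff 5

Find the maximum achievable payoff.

52

Allowing fractional choices, the relaxed optimum would be about 56.8, but investments are indivisible.
D + N + J + M + E: cost 4 + 16 + 2 + 13 + 9 = 44 ≤ 46, payoff 15 + 12 + 8 + 12 + 5 = 52.
D + N + J + F + E: cost 4 + 16 + 2 + 14 + 9 = 45 ≤ 46, payoff 15 + 12 + 8 + 12 + 5 = 52.
D + J + F + M + E: cost 4 + 2 + 14 + 13 + 9 = 42 ≤ 46, payoff 15 + 8 + 12 + 12 + 5 = 52.
The maximum payoff is 52; one optimal choice is D, J, F, M, and E.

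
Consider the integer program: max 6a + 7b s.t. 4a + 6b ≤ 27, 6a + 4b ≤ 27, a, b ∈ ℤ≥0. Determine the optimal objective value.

33

Relaxing integrality, the LP optimum is 35.10 at (a,b) = (2.7, 2.7), which is not an integer point.
(a,b)=(2,3): 4·2+6·3=26≤27, 6·2+4·3=24≤27, objective 33.
(a,b)=(3,2): 4·3+6·2=24≤27, 6·3+4·2=26≤27, objective 32.
(a,b)=(1,3): 4·1+6·3=22≤27, 6·1+4·3=18≤27, objective 27.
(a,b)=(2,2): 4·2+6·2=20≤27, 6·2+4·2=20≤27, objective 26.
Maximum is 33 at (a,b)=(2,3).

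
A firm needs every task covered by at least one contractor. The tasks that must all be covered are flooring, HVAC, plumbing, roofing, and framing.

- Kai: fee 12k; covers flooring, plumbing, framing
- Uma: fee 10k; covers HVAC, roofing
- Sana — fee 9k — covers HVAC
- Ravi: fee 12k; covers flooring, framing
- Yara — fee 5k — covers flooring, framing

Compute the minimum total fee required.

22

Choose Kai and Uma: together they cover flooring, HVAC, plumbing, roofing, framing — every task.
Total fee: 12 + 10 = 22.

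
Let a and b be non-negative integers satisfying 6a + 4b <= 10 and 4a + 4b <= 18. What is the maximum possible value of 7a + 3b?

Relaxing integrality, the LP optimum is 11.67 at (a,b) = (1.67, 0), which is not an integer point.
(a,b)=(1,1): 6·1+4·1=10≤10, 4·1+4·1=8≤18, objective 10.
(a,b)=(1,0): 6·1+4·0=6≤10, 4·1+4·0=4≤18, objective 7.
(a,b)=(0,2): 6·0+4·2=8≤10, 4·0+4·2=8≤18, objective 6.
The best lattice point is (1,1), giving 10.

10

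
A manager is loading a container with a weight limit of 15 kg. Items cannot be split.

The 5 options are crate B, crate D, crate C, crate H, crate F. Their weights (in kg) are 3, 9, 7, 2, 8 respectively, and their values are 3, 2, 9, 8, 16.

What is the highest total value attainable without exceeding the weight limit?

crate B + crate H + crate F: weight 3 + 2 + 8 = 13 ≤ 15, value 3 + 8 + 16 = 27.
crate C + crate F: weight 7 + 8 = 15 ≤ 15, value 9 + 16 = 25.
crate H + crate F: weight 2 + 8 = 10 ≤ 15, value 8 + 16 = 24.
Best is crate B, crate H, and crate F with total value 27.

27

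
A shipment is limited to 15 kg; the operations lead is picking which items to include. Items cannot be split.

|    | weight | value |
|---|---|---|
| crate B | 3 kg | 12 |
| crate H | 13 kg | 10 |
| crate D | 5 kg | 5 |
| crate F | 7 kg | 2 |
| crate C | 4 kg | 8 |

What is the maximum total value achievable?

Allowing fractional choices, the relaxed optimum would be about 27.3, but items are indivisible.
crate B + crate D + crate C: weight 3 + 5 + 4 = 12 ≤ 15, value 12 + 5 + 8 = 25.
crate B + crate F + crate C: weight 3 + 7 + 4 = 14 ≤ 15, value 12 + 2 + 8 = 22.
crate B + crate C: weight 3 + 4 = 7 ≤ 15, value 12 + 8 = 20.
Best is crate B, crate D, and crate C with total value 25.

25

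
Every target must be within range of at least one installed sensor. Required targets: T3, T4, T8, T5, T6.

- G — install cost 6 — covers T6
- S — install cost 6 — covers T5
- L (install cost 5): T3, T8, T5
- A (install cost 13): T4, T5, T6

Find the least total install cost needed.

18

The greedy cost-per-new-target heuristic would pick L, G, and A for 24, but a cheaper cover exists.
Choose L and A: together they cover T3, T4, T8, T5, T6 — every target.
Total install cost: 5 + 13 = 18.
No cover costs less than 18.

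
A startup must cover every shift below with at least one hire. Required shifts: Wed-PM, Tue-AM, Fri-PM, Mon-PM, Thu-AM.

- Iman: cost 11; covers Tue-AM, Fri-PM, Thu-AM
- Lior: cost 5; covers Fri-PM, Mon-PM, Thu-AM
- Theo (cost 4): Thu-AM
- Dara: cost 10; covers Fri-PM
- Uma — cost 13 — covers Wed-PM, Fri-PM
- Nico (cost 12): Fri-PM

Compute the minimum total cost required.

Choose Iman, Lior, and Uma: together they cover Wed-PM, Tue-AM, Fri-PM, Mon-PM, Thu-AM — every shift.
Total cost: 11 + 5 + 13 = 29.

29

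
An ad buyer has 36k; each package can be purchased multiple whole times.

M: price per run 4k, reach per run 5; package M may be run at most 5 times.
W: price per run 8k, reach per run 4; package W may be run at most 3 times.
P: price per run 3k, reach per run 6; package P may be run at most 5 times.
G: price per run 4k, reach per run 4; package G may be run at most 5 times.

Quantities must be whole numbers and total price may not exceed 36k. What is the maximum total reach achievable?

4×M, 5×P, and 1×G: price 35 ≤ 36, reach 4·5 + 5·6 + 1·4 = 54.
5×M and 5×P: price 35 ≤ 36, reach 5·5 + 5·6 = 55.
Best is 55.

55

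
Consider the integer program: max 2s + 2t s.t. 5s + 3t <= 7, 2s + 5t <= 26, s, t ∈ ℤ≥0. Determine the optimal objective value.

4

Relaxing integrality, the LP optimum is 4.67 at (s,t) = (0, 2.33), which is not an integer point.
(s,t)=(0,2): 5·0+3·2=6≤7, 2·0+5·2=10≤26, objective 4.
(s,t)=(0,1): 5·0+3·1=3≤7, 2·0+5·1=5≤26, objective 2.
Maximum is 4 at (s,t)=(0,2).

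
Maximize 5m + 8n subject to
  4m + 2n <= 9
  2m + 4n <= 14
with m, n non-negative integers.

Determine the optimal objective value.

24

Relaxing integrality, the LP optimum is 28.67 at (m,n) = (0.667, 3.17), which is not an integer point.
(m,n)=(0,3) is feasible, giving 24.
(m,n)=(1,2) is feasible, giving 21.
(m,n)=(0,2) is feasible, giving 16.
Maximum is 24 at (m,n)=(0,3).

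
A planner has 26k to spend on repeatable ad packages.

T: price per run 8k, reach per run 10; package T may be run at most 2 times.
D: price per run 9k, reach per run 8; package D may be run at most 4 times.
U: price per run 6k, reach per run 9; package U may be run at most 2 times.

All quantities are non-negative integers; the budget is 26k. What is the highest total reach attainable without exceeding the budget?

29

Take 2×T and 1×U: price 22 ≤ 26, reach 2·10 + 1·9 = 29.
No other integer combination yields more.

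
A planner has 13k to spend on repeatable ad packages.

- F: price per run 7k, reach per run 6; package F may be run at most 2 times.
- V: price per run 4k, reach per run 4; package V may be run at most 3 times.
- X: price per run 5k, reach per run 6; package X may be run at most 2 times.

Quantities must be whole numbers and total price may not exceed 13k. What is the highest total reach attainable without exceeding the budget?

Take 2×V and 1×X: price 13 ≤ 13, reach 2·4 + 1·6 = 14.
No other integer combination yields more.

14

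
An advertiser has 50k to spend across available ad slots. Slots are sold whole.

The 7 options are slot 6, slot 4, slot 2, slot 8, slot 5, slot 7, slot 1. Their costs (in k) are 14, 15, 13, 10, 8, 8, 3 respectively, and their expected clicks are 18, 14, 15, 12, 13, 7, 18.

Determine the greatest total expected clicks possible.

76

slot 6 + slot 2 + slot 8 + slot 5 + slot 1: cost 14 + 13 + 10 + 8 + 3 = 48 ≤ 50, expected clicks 18 + 15 + 12 + 13 + 18 = 76.
slot 4 + slot 2 + slot 8 + slot 5 + slot 1: cost 15 + 13 + 10 + 8 + 3 = 49 ≤ 50, expected clicks 14 + 15 + 12 + 13 + 18 = 72.
slot 6 + slot 4 + slot 8 + slot 5 + slot 1: cost 14 + 15 + 10 + 8 + 3 = 50 ≤ 50, expected clicks 18 + 14 + 12 + 13 + 18 = 75.
Best is slot 6, slot 2, slot 8, slot 5, and slot 1 with total expected clicks 76.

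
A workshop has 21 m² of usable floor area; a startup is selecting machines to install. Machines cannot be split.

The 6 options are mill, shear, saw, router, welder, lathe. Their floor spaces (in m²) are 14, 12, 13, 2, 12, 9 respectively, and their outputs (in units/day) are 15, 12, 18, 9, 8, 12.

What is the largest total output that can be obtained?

27

Take saw and router: floor space 13 + 2 = 15 ≤ 21, output 18 + 9 = 27.
No other feasible combination does better.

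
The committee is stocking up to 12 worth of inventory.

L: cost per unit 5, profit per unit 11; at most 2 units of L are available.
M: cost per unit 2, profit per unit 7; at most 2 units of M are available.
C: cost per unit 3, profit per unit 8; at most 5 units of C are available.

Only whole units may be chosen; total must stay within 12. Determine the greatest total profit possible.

33

4×C: cost 12 ≤ 12, profit 4·8 = 32.
1×L, 2×M, and 1×C: cost 12 ≤ 12, profit 1·11 + 2·7 + 1·8 = 33.
Best is 33.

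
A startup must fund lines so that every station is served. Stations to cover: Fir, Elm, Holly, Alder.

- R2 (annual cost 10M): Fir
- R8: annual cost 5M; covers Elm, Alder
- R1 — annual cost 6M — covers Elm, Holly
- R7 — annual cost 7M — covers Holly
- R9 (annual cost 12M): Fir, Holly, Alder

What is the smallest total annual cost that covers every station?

The greedy cost-per-new-station heuristic would pick R8, R1, and R2 for 21, but a cheaper cover exists.
Choose R8 and R9: together they cover Fir, Elm, Holly, Alder — every station.
Total annual cost: 5 + 12 = 17.
No cover costs less than 17.

17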